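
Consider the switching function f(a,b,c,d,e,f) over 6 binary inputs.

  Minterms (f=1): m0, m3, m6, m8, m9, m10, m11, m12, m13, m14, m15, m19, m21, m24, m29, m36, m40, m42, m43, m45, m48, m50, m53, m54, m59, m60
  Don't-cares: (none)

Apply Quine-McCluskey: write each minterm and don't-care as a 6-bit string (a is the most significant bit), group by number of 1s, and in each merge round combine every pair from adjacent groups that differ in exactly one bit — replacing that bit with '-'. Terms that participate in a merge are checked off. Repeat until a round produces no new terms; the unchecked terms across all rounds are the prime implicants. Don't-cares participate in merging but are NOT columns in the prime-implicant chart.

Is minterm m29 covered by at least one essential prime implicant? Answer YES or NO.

NO

[col 0] 000000*, 000011*, 000110*, 001000*, 001001*, 001010*, 001011*, 001100*, 001101*, 001110*, 001111*, 010011*, 010101*, 011000*, 011101*, 100100, 101000*, 101010*, 101011*, 101101*, 110000*, 110010*, 110101*, 110110*, 111011*, 111100
[col 1] -01000*, -01010*, -01011*, -01101, -10101, 0-0011, 0-1000, 0-1101, 00-000, 00-011, 00-110, 001-00*, 001-01*, 001-10*, 001-11*, 0010-0*, 0010-1*, 00100-*, 00101-*, 0011-0*, 0011-1*, 00110-*, 00111-*, 01-101, 1-1011, 1010-0*, 10101-*, 110-10, 1100-0
[col 2] -010-0, -0101-, 001--0*, 001--1*, 001-0-*, 001-1-*, 0010--*, 0011--*
[col 3] 001---
Prime implicants: -010-0, -0101-, -01101, -10101, 0-0011, 0-1000, 0-1101, 00-000, 00-011, 00-110, 001---, 01-101, 1-1011, 100100, 110-10, 1100-0, 111100
PI chart (minterm → PIs covering it):
  0 | 00-000  (sole → essential)
  3 | 0-0011,00-011
  6 | 00-110  (sole → essential)
  8 | -010-0,0-1000,00-000,001---
  9 | 001---  (sole → essential)
  10 | -010-0,-0101-,001---
  11 | -0101-,00-011,001---
  12 | 001---  (sole → essential)
  13 | -01101,0-1101,001---
  14 | 00-110,001---
  15 | 001---  (sole → essential)
  19 | 0-0011  (sole → essential)
  21 | -10101,01-101
  24 | 0-1000  (sole → essential)
  29 | 0-1101,01-101
  36 | 100100  (sole → essential)
  40 | -010-0  (sole → essential)
  42 | -010-0,-0101-
  43 | -0101-,1-1011
  45 | -01101  (sole → essential)
  48 | 1100-0  (sole → essential)
  50 | 110-10,1100-0
  53 | -10101  (sole → essential)
  54 | 110-10  (sole → essential)
  59 | 1-1011  (sole → essential)
  60 | 111100  (sole → essential)
Essential prime implicants: -010-0, -01101, -10101, 0-0011, 0-1000, 00-000, 00-110, 001---, 1-1011, 100100, 110-10, 1100-0, 111100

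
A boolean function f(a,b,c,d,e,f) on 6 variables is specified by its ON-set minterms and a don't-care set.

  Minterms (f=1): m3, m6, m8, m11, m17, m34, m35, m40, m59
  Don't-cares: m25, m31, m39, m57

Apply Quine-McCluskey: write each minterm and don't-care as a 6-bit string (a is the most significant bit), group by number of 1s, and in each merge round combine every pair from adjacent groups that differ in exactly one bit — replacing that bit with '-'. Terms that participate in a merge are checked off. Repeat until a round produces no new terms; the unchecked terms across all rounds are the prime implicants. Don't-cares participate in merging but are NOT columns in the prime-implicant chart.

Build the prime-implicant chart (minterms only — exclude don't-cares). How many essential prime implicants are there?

6

size-2^0 implicants → 000011(✓)  000110  001000(✓)  001011(✓)  010001(✓)  011001(✓)  011111  100010(✓)  100011(✓)  100111(✓)  101000(✓)  111001(✓)  111011(✓)
size-2^1 implicants → -00011  -01000  -11001  00-011  01-001  100-11  10001-  1110-1
Unchecked terms (primes): -00011, -01000, -11001, 00-011, 000110, 01-001, 011111, 100-11, 10001-, 1110-1
Minterm coverage:
  m3 ⊆ -00011,00-011
  m6 ⊆ 000110 [E]
  m8 ⊆ -01000 [E]
  m11 ⊆ 00-011 [E]
  m17 ⊆ 01-001 [E]
  m34 ⊆ 10001- [E]
  m35 ⊆ -00011,100-11,10001-
  m40 ⊆ -01000 [E]
  m59 ⊆ 1110-1 [E]
E = {-01000, 00-011, 000110, 01-001, 10001-, 1110-1}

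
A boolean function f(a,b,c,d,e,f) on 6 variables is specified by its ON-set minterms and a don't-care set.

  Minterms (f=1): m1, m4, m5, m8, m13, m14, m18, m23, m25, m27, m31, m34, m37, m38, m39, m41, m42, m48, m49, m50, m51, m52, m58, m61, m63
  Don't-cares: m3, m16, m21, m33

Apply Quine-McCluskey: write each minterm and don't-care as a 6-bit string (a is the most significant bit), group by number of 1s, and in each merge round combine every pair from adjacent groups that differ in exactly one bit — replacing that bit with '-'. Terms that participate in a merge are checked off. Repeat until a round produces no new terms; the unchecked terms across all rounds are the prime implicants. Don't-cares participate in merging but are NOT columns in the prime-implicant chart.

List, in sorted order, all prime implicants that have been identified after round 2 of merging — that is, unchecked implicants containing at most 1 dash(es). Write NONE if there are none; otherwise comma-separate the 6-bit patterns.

[col 0] 000001*, 000011*, 000100*, 000101*, 001000, 001101*, 001110, 010000*, 010010*, 010101*, 010111*, 011001*, 011011*, 011111*, 100001*, 100010*, 100101*, 100110*, 100111*, 101001*, 101010*, 110000*, 110001*, 110010*, 110011*, 110100*, 111010*, 111101*, 111111*
[col 1] -00001*, -00101*, -10000*, -10010*, -11111, 0-0101, 00-101, 000-01*, 0000-1, 00010-, 01-111, 0100-0*, 0101-1, 011-11, 0110-1, 1-0001, 1-0010*, 1-1010*, 10-001, 10-010*, 100-01*, 100-10, 1001-1, 10011-, 11-010*, 110-00, 1100-0*, 1100-1*, 11000-*, 11001-*, 1111-1
[col 2] -00-01, -100-0, 1--010, 1100--
Prime implicants: -00-01, -100-0, -11111, 0-0101, 00-101, 0000-1, 00010-, 001000, 001110, 01-111, 0101-1, 011-11, 0110-1, 1--010, 1-0001, 10-001, 100-10, 1001-1, 10011-, 110-00, 1100--, 1111-1

-11111, 0-0101, 00-101, 0000-1, 00010-, 001000, 001110, 01-111, 0101-1, 011-11, 0110-1, 1-0001, 10-001, 100-10, 1001-1, 10011-, 110-00, 1111-1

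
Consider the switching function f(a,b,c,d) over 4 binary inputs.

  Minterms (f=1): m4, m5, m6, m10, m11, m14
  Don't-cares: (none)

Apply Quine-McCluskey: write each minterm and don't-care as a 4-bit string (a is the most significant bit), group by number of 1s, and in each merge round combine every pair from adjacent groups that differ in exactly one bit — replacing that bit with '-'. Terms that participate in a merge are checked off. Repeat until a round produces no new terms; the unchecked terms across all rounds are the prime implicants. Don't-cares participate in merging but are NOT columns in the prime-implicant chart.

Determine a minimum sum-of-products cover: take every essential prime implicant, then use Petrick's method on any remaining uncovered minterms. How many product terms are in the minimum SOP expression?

[col 0] 0100*, 0101*, 0110*, 1010*, 1011*, 1110*
[col 1] -110, 01-0, 010-, 1-10, 101-
Prime implicants: -110, 01-0, 010-, 1-10, 101-
PI chart (minterm → PIs covering it):
  4 | 01-0,010-
  5 | 010-  (sole → essential)
  6 | -110,01-0
  10 | 1-10,101-
  11 | 101-  (sole → essential)
  14 | -110,1-10
Essential prime implicants: 010-, 101-
Petrick residual → -110
Minimum SOP uses 3 PIs: bcd' + a'bc' + ab'c

3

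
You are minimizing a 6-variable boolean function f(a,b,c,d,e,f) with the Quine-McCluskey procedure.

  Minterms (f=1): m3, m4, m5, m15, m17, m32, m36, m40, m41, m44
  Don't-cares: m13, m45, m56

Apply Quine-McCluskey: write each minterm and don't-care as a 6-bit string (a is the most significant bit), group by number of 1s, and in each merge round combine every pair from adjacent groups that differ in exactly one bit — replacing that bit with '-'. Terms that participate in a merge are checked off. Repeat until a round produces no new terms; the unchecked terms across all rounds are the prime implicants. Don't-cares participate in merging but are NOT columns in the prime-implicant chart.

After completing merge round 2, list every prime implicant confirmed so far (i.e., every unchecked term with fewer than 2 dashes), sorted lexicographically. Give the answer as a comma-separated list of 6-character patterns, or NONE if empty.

-00100, -01101, 00-101, 000011, 00010-, 0011-1, 010001, 1-1000

Round 0: 000011 000100✓ 000101✓ 001101✓ 001111✓ 010001 100000✓ 100100✓ 101000✓ 101001✓ 101100✓ 101101✓ 111000✓
Round 1: -00100 -01101 00-101 00010- 0011-1 1-1000 10-000✓ 10-100✓ 100-00✓ 101-00✓ 101-01✓ 10100-✓ 10110-✓
Round 2: 10--00 101-0-
PIs = {-00100, -01101, 00-101, 000011, 00010-, 0011-1, 010001, 1-1000, 10--00, 101-0-}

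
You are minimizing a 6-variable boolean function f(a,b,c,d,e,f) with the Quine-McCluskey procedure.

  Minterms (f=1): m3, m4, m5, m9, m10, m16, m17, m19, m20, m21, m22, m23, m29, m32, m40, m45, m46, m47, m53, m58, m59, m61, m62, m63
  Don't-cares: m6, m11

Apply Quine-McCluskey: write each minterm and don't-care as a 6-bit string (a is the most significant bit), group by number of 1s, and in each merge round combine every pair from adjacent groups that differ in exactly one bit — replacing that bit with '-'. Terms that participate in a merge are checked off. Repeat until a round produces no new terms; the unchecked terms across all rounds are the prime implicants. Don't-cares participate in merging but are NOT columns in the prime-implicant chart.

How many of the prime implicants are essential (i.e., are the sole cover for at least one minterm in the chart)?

9

Round 0: 000011✓ 000100✓ 000101✓ 000110✓ 001001✓ 001010✓ 001011✓ 010000✓ 010001✓ 010011✓ 010100✓ 010101✓ 010110✓ 010111✓ 011101✓ 100000✓ 101000✓ 101101✓ 101110✓ 101111✓ 110101✓ 111010✓ 111011✓ 111101✓ 111110✓ 111111✓
Round 1: -10101✓ -11101✓ 0-0011 0-0100✓ 0-0101✓ 0-0110✓ 00-011 0001-0✓ 00010-✓ 0010-1 00101- 01-101✓ 010-00✓ 010-01✓ 010-11✓ 0100-1✓ 01000-✓ 0101-0✓ 0101-1✓ 01010-✓ 01011-✓ 1-1101✓ 1-1110✓ 1-1111✓ 10-000 1011-1✓ 10111-✓ 11-101✓ 111-10✓ 111-11✓ 11101-✓ 1111-1✓ 11111-✓
Round 2: -1-101 0-01-0 0-010- 010--1 010-0- 0101-- 1-11-1 1-111- 111-1-
PIs = {-1-101, 0-0011, 0-01-0, 0-010-, 00-011, 0010-1, 00101-, 010--1, 010-0-, 0101--, 1-11-1, 1-111-, 10-000, 111-1-}
Coverage chart:
  m3: 0-0011,00-011
  m4: 0-01-0,0-010-
  m5: 0-010- ←essential
  m9: 0010-1 ←essential
  m10: 00101- ←essential
  m16: 010-0- ←essential
  m17: 010--1,010-0-
  m19: 0-0011,010--1
  m20: 0-01-0,0-010-,010-0-,0101--
  m21: -1-101,0-010-,010--1,010-0-,0101--
  m22: 0-01-0,0101--
  m23: 010--1,0101--
  m29: -1-101 ←essential
  m32: 10-000 ←essential
  m40: 10-000 ←essential
  m45: 1-11-1 ←essential
  m46: 1-111- ←essential
  m47: 1-11-1,1-111-
  m53: -1-101 ←essential
  m58: 111-1- ←essential
  m59: 111-1- ←essential
  m61: -1-101,1-11-1
  m62: 1-111-,111-1-
  m63: 1-11-1,1-111-,111-1-
Essential: -1-101, 0-010-, 0010-1, 00101-, 010-0-, 1-11-1, 1-111-, 10-000, 111-1-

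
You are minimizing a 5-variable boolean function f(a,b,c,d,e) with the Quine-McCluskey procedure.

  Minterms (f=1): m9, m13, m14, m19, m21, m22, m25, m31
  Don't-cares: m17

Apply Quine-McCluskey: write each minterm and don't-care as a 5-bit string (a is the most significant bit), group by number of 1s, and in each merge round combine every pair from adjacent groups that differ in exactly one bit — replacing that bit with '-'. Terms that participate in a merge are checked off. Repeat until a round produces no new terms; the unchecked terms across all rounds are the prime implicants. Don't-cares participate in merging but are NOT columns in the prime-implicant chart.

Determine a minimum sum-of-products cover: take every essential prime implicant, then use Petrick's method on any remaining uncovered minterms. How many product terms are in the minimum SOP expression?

7

[col 0] 01001*, 01101*, 01110, 10001*, 10011*, 10101*, 10110, 11001*, 11111
[col 1] -1001, 01-01, 1-001, 10-01, 100-1
Prime implicants: -1001, 01-01, 01110, 1-001, 10-01, 100-1, 10110, 11111
PI chart (minterm → PIs covering it):
  9 | -1001,01-01
  13 | 01-01  (sole → essential)
  14 | 01110  (sole → essential)
  19 | 100-1  (sole → essential)
  21 | 10-01  (sole → essential)
  22 | 10110  (sole → essential)
  25 | -1001,1-001
  31 | 11111  (sole → essential)
Essential prime implicants: 01-01, 01110, 10-01, 100-1, 10110, 11111
Petrick residual → -1001
Minimum SOP uses 7 PIs: bc'd'e + a'bd'e + a'bcde' + ab'd'e + ab'c'e + ab'cde' + abcde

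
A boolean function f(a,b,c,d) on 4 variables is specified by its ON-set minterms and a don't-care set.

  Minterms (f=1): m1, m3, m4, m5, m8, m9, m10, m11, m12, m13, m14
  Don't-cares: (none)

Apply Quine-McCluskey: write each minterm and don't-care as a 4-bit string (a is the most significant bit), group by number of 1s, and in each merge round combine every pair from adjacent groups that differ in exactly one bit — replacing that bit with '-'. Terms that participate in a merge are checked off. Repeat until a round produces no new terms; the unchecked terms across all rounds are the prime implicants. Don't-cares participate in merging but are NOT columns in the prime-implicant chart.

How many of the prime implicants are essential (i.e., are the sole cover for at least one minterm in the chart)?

[col 0] 0001*, 0011*, 0100*, 0101*, 1000*, 1001*, 1010*, 1011*, 1100*, 1101*, 1110*
[col 1] -001*, -011*, -100*, -101*, 0-01*, 00-1*, 010-*, 1-00*, 1-01*, 1-10*, 10-0*, 10-1*, 100-*, 101-*, 11-0*, 110-*
[col 2] --01, -0-1, -10-, 1--0, 1-0-, 10--
Prime implicants: --01, -0-1, -10-, 1--0, 1-0-, 10--
PI chart (minterm → PIs covering it):
  1 | --01,-0-1
  3 | -0-1  (sole → essential)
  4 | -10-  (sole → essential)
  5 | --01,-10-
  8 | 1--0,1-0-,10--
  9 | --01,-0-1,1-0-,10--
  10 | 1--0,10--
  11 | -0-1,10--
  12 | -10-,1--0,1-0-
  13 | --01,-10-,1-0-
  14 | 1--0  (sole → essential)
Essential prime implicants: -0-1, -10-, 1--0

3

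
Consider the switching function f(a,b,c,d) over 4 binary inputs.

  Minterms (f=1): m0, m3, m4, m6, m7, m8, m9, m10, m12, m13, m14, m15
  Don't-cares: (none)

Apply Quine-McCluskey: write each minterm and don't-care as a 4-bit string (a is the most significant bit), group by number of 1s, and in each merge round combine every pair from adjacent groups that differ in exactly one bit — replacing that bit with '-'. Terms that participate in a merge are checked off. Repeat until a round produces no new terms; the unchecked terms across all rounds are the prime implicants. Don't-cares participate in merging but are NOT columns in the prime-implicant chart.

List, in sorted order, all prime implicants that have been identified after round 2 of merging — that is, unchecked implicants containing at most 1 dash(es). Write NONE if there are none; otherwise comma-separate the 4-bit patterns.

0-11

Round 0: 0000✓ 0011✓ 0100✓ 0110✓ 0111✓ 1000✓ 1001✓ 1010✓ 1100✓ 1101✓ 1110✓ 1111✓
Round 1: -000✓ -100✓ -110✓ -111✓ 0-00✓ 0-11 01-0✓ 011-✓ 1-00✓ 1-01✓ 1-10✓ 10-0✓ 100-✓ 11-0✓ 11-1✓ 110-✓ 111-✓
Round 2: --00 -1-0 -11- 1--0 1-0- 11--
PIs = {--00, -1-0, -11-, 0-11, 1--0, 1-0-, 11--}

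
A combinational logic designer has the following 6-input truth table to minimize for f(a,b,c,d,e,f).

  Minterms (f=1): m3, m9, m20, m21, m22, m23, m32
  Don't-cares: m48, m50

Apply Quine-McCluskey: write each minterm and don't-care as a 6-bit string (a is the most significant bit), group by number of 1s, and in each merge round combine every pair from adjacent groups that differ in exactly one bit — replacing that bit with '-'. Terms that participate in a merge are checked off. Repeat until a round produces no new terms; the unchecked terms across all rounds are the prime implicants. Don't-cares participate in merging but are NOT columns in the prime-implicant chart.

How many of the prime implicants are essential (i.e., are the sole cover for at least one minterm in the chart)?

Round 0: 000011 001001 010100✓ 010101✓ 010110✓ 010111✓ 100000✓ 110000✓ 110010✓
Round 1: 0101-0✓ 0101-1✓ 01010-✓ 01011-✓ 1-0000 1100-0
Round 2: 0101--
PIs = {000011, 001001, 0101--, 1-0000, 1100-0}
Coverage chart:
  m3: 000011 ←essential
  m9: 001001 ←essential
  m20: 0101-- ←essential
  m21: 0101-- ←essential
  m22: 0101-- ←essential
  m23: 0101-- ←essential
  m32: 1-0000 ←essential
Essential: 000011, 001001, 0101--, 1-0000

4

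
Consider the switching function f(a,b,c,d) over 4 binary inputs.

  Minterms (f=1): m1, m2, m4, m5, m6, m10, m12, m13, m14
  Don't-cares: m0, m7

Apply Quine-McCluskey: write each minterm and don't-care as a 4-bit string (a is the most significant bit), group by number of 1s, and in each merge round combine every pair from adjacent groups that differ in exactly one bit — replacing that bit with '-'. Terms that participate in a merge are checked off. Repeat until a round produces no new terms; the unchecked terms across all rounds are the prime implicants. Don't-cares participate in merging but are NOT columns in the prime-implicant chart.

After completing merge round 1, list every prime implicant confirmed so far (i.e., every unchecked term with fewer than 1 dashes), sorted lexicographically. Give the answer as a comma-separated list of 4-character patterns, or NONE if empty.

NONE

size-2^0 implicants → 0000(✓)  0001(✓)  0010(✓)  0100(✓)  0101(✓)  0110(✓)  0111(✓)  1010(✓)  1100(✓)  1101(✓)  1110(✓)
size-2^1 implicants → -010(✓)  -100(✓)  -101(✓)  -110(✓)  0-00(✓)  0-01(✓)  0-10(✓)  00-0(✓)  000-(✓)  01-0(✓)  01-1(✓)  010-(✓)  011-(✓)  1-10(✓)  11-0(✓)  110-(✓)
size-2^2 implicants → --10  -1-0  -10-  0--0  0-0-  01--
Unchecked terms (primes): --10, -1-0, -10-, 0--0, 0-0-, 01--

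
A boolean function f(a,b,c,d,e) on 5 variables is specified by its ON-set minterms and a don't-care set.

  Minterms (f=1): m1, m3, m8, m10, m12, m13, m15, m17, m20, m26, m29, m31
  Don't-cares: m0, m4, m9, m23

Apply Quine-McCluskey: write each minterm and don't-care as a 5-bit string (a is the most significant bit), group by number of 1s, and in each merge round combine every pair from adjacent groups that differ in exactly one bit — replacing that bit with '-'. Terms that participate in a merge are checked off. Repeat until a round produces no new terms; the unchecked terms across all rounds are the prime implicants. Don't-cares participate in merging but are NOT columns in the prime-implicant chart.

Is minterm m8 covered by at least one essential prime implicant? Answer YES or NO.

[col 0] 00000*, 00001*, 00011*, 00100*, 01000*, 01001*, 01010*, 01100*, 01101*, 01111*, 10001*, 10100*, 10111*, 11010*, 11101*, 11111*
[col 1] -0001, -0100, -1010, -1101*, -1111*, 0-000*, 0-001*, 0-100*, 00-00*, 000-1, 0000-*, 01-00*, 01-01*, 010-0, 0100-*, 011-1*, 0110-*, 1-111, 111-1*
[col 2] -11-1, 0--00, 0-00-, 01-0-
Prime implicants: -0001, -0100, -1010, -11-1, 0--00, 0-00-, 000-1, 01-0-, 010-0, 1-111
PI chart (minterm → PIs covering it):
  1 | -0001,0-00-,000-1
  3 | 000-1  (sole → essential)
  8 | 0--00,0-00-,01-0-,010-0
  10 | -1010,010-0
  12 | 0--00,01-0-
  13 | -11-1,01-0-
  15 | -11-1  (sole → essential)
  17 | -0001  (sole → essential)
  20 | -0100  (sole → essential)
  26 | -1010  (sole → essential)
  29 | -11-1  (sole → essential)
  31 | -11-1,1-111
Essential prime implicants: -0001, -0100, -1010, -11-1, 000-1

NO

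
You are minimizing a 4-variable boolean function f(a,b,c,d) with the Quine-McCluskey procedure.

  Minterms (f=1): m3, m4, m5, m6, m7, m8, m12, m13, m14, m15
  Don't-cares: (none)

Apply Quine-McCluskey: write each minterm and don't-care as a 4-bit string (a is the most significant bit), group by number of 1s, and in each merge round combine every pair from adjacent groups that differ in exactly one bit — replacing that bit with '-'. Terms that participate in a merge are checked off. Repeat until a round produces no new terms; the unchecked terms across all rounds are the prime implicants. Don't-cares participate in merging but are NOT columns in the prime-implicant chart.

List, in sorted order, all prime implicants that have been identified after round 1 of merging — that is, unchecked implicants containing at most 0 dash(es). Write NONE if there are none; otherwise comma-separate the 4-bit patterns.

Round 0: 0011✓ 0100✓ 0101✓ 0110✓ 0111✓ 1000✓ 1100✓ 1101✓ 1110✓ 1111✓
Round 1: -100✓ -101✓ -110✓ -111✓ 0-11 01-0✓ 01-1✓ 010-✓ 011-✓ 1-00 11-0✓ 11-1✓ 110-✓ 111-✓
Round 2: -1-0✓ -1-1✓ -10-✓ -11-✓ 01--✓ 11--✓
Round 3: -1--
PIs = {-1--, 0-11, 1-00}

NONE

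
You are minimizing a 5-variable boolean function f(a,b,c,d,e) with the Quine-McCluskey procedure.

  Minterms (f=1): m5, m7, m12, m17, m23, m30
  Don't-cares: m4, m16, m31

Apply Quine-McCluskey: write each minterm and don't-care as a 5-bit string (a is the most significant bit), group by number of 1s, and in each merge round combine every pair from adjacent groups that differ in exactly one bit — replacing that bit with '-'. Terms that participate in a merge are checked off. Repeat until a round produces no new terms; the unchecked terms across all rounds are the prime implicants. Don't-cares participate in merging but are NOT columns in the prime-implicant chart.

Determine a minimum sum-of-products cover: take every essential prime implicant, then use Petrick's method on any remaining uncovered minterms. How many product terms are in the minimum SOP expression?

Round 0: 00100✓ 00101✓ 00111✓ 01100✓ 10000✓ 10001✓ 10111✓ 11110✓ 11111✓
Round 1: -0111 0-100 001-1 0010- 1-111 1000- 1111-
PIs = {-0111, 0-100, 001-1, 0010-, 1-111, 1000-, 1111-}
Coverage chart:
  m5: 001-1,0010-
  m7: -0111,001-1
  m12: 0-100 ←essential
  m17: 1000- ←essential
  m23: -0111,1-111
  m30: 1111- ←essential
Essential: 0-100, 1000-, 1111-
Petrick residual → -0111, 001-1
Min cover (5 terms): b'cde + a'cd'e' + a'b'ce + ab'c'd' + abcd

5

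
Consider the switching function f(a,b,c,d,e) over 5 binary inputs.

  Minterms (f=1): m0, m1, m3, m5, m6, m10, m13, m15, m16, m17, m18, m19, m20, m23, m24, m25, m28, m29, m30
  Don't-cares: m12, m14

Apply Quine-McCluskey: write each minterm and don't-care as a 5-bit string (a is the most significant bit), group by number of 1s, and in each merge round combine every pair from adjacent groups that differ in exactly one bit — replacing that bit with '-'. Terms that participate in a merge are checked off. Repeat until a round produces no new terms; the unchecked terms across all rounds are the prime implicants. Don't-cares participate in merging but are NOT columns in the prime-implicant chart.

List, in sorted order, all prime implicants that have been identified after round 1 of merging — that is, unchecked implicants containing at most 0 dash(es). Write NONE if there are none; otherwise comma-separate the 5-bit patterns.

NONE

[col 0] 00000*, 00001*, 00011*, 00101*, 00110*, 01010*, 01100*, 01101*, 01110*, 01111*, 10000*, 10001*, 10010*, 10011*, 10100*, 10111*, 11000*, 11001*, 11100*, 11101*, 11110*
[col 1] -0000*, -0001*, -0011*, -1100*, -1101*, -1110*, 0-101, 0-110, 00-01, 000-1*, 0000-*, 01-10, 011-0*, 011-1*, 0110-*, 0111-*, 1-000*, 1-001*, 1-100*, 10-00*, 10-11, 100-0*, 100-1*, 1000-*, 1001-*, 11-00*, 11-01*, 1100-*, 111-0*, 1110-*
[col 2] -00-1, -000-, -11-0, -110-, 011--, 1--00, 1-00-, 100--, 11-0-
Prime implicants: -00-1, -000-, -11-0, -110-, 0-101, 0-110, 00-01, 01-10, 011--, 1--00, 1-00-, 10-11, 100--, 11-0-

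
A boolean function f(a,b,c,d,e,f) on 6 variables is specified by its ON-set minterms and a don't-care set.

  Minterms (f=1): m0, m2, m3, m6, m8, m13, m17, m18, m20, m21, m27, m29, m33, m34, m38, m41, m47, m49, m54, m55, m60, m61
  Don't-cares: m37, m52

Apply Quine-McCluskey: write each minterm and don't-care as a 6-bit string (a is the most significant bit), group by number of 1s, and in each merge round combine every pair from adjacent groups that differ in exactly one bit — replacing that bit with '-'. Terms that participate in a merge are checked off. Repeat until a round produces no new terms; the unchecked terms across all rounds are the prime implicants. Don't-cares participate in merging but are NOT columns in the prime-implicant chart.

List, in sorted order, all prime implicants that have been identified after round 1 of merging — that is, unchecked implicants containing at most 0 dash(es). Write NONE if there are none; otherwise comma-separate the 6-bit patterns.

011011, 101111

Round 0: 000000✓ 000010✓ 000011✓ 000110✓ 001000✓ 001101✓ 010001✓ 010010✓ 010100✓ 010101✓ 011011 011101✓ 100001✓ 100010✓ 100101✓ 100110✓ 101001✓ 101111 110001✓ 110100✓ 110110✓ 110111✓ 111100✓ 111101✓
Round 1: -00010✓ -00110✓ -10001 -10100 -11101 0-0010 0-1101 00-000 000-10✓ 0000-0 00001- 01-101 010-01 01010- 1-0001 1-0110 10-001 100-01 100-10✓ 11-100 1101-0 11011- 11110-
Round 2: -00-10
PIs = {-00-10, -10001, -10100, -11101, 0-0010, 0-1101, 00-000, 0000-0, 00001-, 01-101, 010-01, 01010-, 011011, 1-0001, 1-0110, 10-001, 100-01, 101111, 11-100, 1101-0, 11011-, 11110-}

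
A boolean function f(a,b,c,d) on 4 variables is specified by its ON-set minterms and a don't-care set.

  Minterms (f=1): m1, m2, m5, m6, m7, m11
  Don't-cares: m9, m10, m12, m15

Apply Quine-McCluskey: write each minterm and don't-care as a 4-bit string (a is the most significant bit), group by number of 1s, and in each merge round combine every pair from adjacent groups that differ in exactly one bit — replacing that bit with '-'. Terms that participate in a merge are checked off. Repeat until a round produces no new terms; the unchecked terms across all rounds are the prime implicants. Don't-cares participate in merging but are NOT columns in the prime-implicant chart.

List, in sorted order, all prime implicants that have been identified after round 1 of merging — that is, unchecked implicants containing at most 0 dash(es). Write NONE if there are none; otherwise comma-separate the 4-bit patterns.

1100

Round 0: 0001✓ 0010✓ 0101✓ 0110✓ 0111✓ 1001✓ 1010✓ 1011✓ 1100 1111✓
Round 1: -001 -010 -111 0-01 0-10 01-1 011- 1-11 10-1 101-
PIs = {-001, -010, -111, 0-01, 0-10, 01-1, 011-, 1-11, 10-1, 101-, 1100}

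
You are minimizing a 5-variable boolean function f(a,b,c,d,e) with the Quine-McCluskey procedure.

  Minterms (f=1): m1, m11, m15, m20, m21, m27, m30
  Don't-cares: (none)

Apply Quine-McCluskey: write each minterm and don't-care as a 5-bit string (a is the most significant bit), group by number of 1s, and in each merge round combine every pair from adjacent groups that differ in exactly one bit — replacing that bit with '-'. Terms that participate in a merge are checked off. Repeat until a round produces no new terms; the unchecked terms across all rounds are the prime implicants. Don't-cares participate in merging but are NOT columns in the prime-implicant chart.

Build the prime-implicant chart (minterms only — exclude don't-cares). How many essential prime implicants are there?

size-2^0 implicants → 00001  01011(✓)  01111(✓)  10100(✓)  10101(✓)  11011(✓)  11110
size-2^1 implicants → -1011  01-11  1010-
Unchecked terms (primes): -1011, 00001, 01-11, 1010-, 11110
Minterm coverage:
  m1 ⊆ 00001 [E]
  m11 ⊆ -1011,01-11
  m15 ⊆ 01-11 [E]
  m20 ⊆ 1010- [E]
  m21 ⊆ 1010- [E]
  m27 ⊆ -1011 [E]
  m30 ⊆ 11110 [E]
E = {-1011, 00001, 01-11, 1010-, 11110}

5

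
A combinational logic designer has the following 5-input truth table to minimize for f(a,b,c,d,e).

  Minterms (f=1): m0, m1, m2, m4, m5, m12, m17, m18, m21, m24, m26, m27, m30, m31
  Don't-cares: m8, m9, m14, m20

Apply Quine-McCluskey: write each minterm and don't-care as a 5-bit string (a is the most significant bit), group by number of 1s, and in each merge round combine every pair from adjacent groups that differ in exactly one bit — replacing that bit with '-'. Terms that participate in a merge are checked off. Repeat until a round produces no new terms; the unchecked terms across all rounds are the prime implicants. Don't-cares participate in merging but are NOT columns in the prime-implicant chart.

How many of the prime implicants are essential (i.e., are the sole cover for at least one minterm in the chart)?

Round 0: 00000✓ 00001✓ 00010✓ 00100✓ 00101✓ 01000✓ 01001✓ 01100✓ 01110✓ 10001✓ 10010✓ 10100✓ 10101✓ 11000✓ 11010✓ 11011✓ 11110✓ 11111✓
Round 1: -0001✓ -0010 -0100✓ -0101✓ -1000 -1110 0-000✓ 0-001✓ 0-100✓ 00-00✓ 00-01✓ 000-0 0000-✓ 0010-✓ 01-00✓ 0100-✓ 011-0 1-010 10-01✓ 1010-✓ 11-10✓ 11-11✓ 110-0 1101-✓ 1111-✓
Round 2: -0-01 -010- 0--00 0-00- 00-0- 11-1-
PIs = {-0-01, -0010, -010-, -1000, -1110, 0--00, 0-00-, 00-0-, 000-0, 011-0, 1-010, 11-1-, 110-0}
Coverage chart:
  m0: 0--00,0-00-,00-0-,000-0
  m1: -0-01,0-00-,00-0-
  m2: -0010,000-0
  m4: -010-,0--00,00-0-
  m5: -0-01,-010-,00-0-
  m12: 0--00,011-0
  m17: -0-01 ←essential
  m18: -0010,1-010
  m21: -0-01,-010-
  m24: -1000,110-0
  m26: 1-010,11-1-,110-0
  m27: 11-1- ←essential
  m30: -1110,11-1-
  m31: 11-1- ←essential
Essential: -0-01, 11-1-

2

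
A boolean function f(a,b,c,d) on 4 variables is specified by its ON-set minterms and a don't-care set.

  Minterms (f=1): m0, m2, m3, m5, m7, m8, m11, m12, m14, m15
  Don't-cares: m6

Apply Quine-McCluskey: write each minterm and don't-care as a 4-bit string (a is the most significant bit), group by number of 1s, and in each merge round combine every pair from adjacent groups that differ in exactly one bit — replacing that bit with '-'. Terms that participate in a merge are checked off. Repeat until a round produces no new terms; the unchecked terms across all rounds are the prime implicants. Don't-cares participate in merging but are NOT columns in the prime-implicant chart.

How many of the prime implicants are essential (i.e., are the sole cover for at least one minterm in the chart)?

Round 0: 0000✓ 0010✓ 0011✓ 0101✓ 0110✓ 0111✓ 1000✓ 1011✓ 1100✓ 1110✓ 1111✓
Round 1: -000 -011✓ -110✓ -111✓ 0-10✓ 0-11✓ 00-0 001-✓ 01-1 011-✓ 1-00 1-11✓ 11-0 111-✓
Round 2: --11 -11- 0-1-
PIs = {--11, -000, -11-, 0-1-, 00-0, 01-1, 1-00, 11-0}
Coverage chart:
  m0: -000,00-0
  m2: 0-1-,00-0
  m3: --11,0-1-
  m5: 01-1 ←essential
  m7: --11,-11-,0-1-,01-1
  m8: -000,1-00
  m11: --11 ←essential
  m12: 1-00,11-0
  m14: -11-,11-0
  m15: --11,-11-
Essential: --11, 01-1

2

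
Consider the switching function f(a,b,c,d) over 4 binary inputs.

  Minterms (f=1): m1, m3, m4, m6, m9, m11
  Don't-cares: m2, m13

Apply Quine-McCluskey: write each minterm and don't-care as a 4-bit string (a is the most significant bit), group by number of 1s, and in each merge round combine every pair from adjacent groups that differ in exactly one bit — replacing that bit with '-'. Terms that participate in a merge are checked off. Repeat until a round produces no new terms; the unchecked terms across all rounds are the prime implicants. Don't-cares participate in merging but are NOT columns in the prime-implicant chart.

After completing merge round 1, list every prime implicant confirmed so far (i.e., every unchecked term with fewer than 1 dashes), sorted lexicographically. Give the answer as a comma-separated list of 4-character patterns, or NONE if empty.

size-2^0 implicants → 0001(✓)  0010(✓)  0011(✓)  0100(✓)  0110(✓)  1001(✓)  1011(✓)  1101(✓)
size-2^1 implicants → -001(✓)  -011(✓)  0-10  00-1(✓)  001-  01-0  1-01  10-1(✓)
size-2^2 implicants → -0-1
Unchecked terms (primes): -0-1, 0-10, 001-, 01-0, 1-01

NONE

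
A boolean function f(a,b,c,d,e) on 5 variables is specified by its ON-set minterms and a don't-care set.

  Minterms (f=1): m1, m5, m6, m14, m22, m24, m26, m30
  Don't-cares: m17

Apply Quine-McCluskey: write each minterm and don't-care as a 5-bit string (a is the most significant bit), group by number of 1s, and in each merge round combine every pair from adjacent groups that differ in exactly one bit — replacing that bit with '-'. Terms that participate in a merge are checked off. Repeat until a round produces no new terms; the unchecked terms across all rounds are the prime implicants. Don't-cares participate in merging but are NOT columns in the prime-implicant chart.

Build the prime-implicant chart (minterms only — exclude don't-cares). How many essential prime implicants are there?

3

size-2^0 implicants → 00001(✓)  00101(✓)  00110(✓)  01110(✓)  10001(✓)  10110(✓)  11000(✓)  11010(✓)  11110(✓)
size-2^1 implicants → -0001  -0110(✓)  -1110(✓)  0-110(✓)  00-01  1-110(✓)  11-10  110-0
size-2^2 implicants → --110
Unchecked terms (primes): --110, -0001, 00-01, 11-10, 110-0
Minterm coverage:
  m1 ⊆ -0001,00-01
  m5 ⊆ 00-01 [E]
  m6 ⊆ --110 [E]
  m14 ⊆ --110 [E]
  m22 ⊆ --110 [E]
  m24 ⊆ 110-0 [E]
  m26 ⊆ 11-10,110-0
  m30 ⊆ --110,11-10
E = {--110, 00-01, 110-0}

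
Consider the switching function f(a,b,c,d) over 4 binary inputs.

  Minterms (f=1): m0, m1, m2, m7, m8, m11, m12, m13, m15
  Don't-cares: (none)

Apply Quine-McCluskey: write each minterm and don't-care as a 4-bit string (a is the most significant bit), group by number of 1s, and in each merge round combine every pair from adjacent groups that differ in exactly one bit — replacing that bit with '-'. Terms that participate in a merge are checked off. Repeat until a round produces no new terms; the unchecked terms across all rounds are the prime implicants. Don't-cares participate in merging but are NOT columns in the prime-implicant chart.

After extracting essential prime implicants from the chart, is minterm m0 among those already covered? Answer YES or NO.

size-2^0 implicants → 0000(✓)  0001(✓)  0010(✓)  0111(✓)  1000(✓)  1011(✓)  1100(✓)  1101(✓)  1111(✓)
size-2^1 implicants → -000  -111  00-0  000-  1-00  1-11  11-1  110-
Unchecked terms (primes): -000, -111, 00-0, 000-, 1-00, 1-11, 11-1, 110-
Minterm coverage:
  m0 ⊆ -000,00-0,000-
  m1 ⊆ 000- [E]
  m2 ⊆ 00-0 [E]
  m7 ⊆ -111 [E]
  m8 ⊆ -000,1-00
  m11 ⊆ 1-11 [E]
  m12 ⊆ 1-00,110-
  m13 ⊆ 11-1,110-
  m15 ⊆ -111,1-11,11-1
E = {-111, 00-0, 000-, 1-11}

YES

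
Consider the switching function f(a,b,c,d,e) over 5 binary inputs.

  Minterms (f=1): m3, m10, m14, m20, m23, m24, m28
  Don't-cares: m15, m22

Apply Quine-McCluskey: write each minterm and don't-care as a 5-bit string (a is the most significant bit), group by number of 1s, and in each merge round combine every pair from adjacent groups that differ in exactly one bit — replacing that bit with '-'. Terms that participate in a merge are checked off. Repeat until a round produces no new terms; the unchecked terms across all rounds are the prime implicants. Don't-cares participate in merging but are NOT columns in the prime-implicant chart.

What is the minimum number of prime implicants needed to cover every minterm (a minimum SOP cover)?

[col 0] 00011, 01010*, 01110*, 01111*, 10100*, 10110*, 10111*, 11000*, 11100*
[col 1] 01-10, 0111-, 1-100, 101-0, 1011-, 11-00
Prime implicants: 00011, 01-10, 0111-, 1-100, 101-0, 1011-, 11-00
PI chart (minterm → PIs covering it):
  3 | 00011  (sole → essential)
  10 | 01-10  (sole → essential)
  14 | 01-10,0111-
  20 | 1-100,101-0
  23 | 1011-  (sole → essential)
  24 | 11-00  (sole → essential)
  28 | 1-100,11-00
Essential prime implicants: 00011, 01-10, 1011-, 11-00
Petrick residual → 1-100
Minimum SOP uses 5 PIs: a'b'c'de + a'bde' + acd'e' + ab'cd + abd'e'

5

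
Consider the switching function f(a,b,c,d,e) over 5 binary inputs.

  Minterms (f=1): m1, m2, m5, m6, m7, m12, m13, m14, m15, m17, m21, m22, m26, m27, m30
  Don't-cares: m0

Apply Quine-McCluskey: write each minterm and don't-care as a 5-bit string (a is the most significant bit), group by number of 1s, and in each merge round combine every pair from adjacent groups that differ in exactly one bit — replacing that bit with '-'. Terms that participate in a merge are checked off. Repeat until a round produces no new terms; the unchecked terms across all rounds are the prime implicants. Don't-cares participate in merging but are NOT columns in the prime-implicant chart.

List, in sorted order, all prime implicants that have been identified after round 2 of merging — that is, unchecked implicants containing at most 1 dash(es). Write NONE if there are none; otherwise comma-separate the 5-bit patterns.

00-10, 000-0, 0000-, 11-10, 1101-

[col 0] 00000*, 00001*, 00010*, 00101*, 00110*, 00111*, 01100*, 01101*, 01110*, 01111*, 10001*, 10101*, 10110*, 11010*, 11011*, 11110*
[col 1] -0001*, -0101*, -0110*, -1110*, 0-101*, 0-110*, 0-111*, 00-01*, 00-10, 000-0, 0000-, 001-1*, 0011-*, 011-0*, 011-1*, 0110-*, 0111-*, 1-110*, 10-01*, 11-10, 1101-
[col 2] --110, -0-01, 0-1-1, 0-11-, 011--
Prime implicants: --110, -0-01, 0-1-1, 0-11-, 00-10, 000-0, 0000-, 011--, 11-10, 1101-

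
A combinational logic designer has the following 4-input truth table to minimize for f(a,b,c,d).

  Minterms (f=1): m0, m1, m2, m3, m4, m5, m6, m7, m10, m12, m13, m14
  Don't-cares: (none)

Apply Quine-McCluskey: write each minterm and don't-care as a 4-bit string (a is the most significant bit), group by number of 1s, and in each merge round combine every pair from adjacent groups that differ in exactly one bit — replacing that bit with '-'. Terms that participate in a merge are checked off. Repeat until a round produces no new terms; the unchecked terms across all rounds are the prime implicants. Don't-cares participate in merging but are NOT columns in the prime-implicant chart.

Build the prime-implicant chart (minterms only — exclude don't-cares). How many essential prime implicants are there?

3

size-2^0 implicants → 0000(✓)  0001(✓)  0010(✓)  0011(✓)  0100(✓)  0101(✓)  0110(✓)  0111(✓)  1010(✓)  1100(✓)  1101(✓)  1110(✓)
size-2^1 implicants → -010(✓)  -100(✓)  -101(✓)  -110(✓)  0-00(✓)  0-01(✓)  0-10(✓)  0-11(✓)  00-0(✓)  00-1(✓)  000-(✓)  001-(✓)  01-0(✓)  01-1(✓)  010-(✓)  011-(✓)  1-10(✓)  11-0(✓)  110-(✓)
size-2^2 implicants → --10  -1-0  -10-  0--0(✓)  0--1(✓)  0-0-(✓)  0-1-(✓)  00--(✓)  01--(✓)
size-2^3 implicants → 0---
Unchecked terms (primes): --10, -1-0, -10-, 0---
Minterm coverage:
  m0 ⊆ 0--- [E]
  m1 ⊆ 0--- [E]
  m2 ⊆ --10,0---
  m3 ⊆ 0--- [E]
  m4 ⊆ -1-0,-10-,0---
  m5 ⊆ -10-,0---
  m6 ⊆ --10,-1-0,0---
  m7 ⊆ 0--- [E]
  m10 ⊆ --10 [E]
  m12 ⊆ -1-0,-10-
  m13 ⊆ -10- [E]
  m14 ⊆ --10,-1-0
E = {--10, -10-, 0---}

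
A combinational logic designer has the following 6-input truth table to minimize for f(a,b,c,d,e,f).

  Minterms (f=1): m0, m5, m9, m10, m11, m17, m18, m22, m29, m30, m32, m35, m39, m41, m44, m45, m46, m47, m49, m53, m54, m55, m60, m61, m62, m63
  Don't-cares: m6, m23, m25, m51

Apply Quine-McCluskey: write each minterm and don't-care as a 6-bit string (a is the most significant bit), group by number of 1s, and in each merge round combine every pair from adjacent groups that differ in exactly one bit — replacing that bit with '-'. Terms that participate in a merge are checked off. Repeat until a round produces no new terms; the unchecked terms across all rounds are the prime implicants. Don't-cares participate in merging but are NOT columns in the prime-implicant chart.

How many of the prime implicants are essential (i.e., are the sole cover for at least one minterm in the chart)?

7

[col 0] 000000*, 000101, 000110*, 001001*, 001010*, 001011*, 010001*, 010010*, 010110*, 010111*, 011001*, 011101*, 011110*, 100000*, 100011*, 100111*, 101001*, 101100*, 101101*, 101110*, 101111*, 110001*, 110011*, 110101*, 110110*, 110111*, 111100*, 111101*, 111110*, 111111*
[col 1] -00000, -01001, -10001, -10110*, -10111*, -11101, -11110*, 0-0110, 0-1001, 0010-1, 00101-, 01-001, 01-110*, 010-10, 01011-*, 011-01, 1-0011*, 1-0111*, 1-1100*, 1-1101*, 1-1110*, 1-1111*, 10-111*, 100-11*, 101-01, 1011-0*, 1011-1*, 10110-*, 10111-*, 11-101*, 11-110*, 11-111*, 110-01*, 110-11*, 1100-1*, 1101-1*, 11011-*, 1111-0*, 1111-1*, 11110-*, 11111-*
[col 2] -1-110, -1011-, 1--111, 1-0-11, 1-11-0*, 1-11-1*, 1-110-*, 1-111-*, 1011--*, 11-1-1, 11-11-, 110--1, 1111--*
[col 3] 1-11--
Prime implicants: -00000, -01001, -1-110, -10001, -1011-, -11101, 0-0110, 0-1001, 000101, 0010-1, 00101-, 01-001, 010-10, 011-01, 1--111, 1-0-11, 1-11--, 101-01, 11-1-1, 11-11-, 110--1
PI chart (minterm → PIs covering it):
  0 | -00000  (sole → essential)
  5 | 000101  (sole → essential)
  9 | -01001,0-1001,0010-1
  10 | 00101-  (sole → essential)
  11 | 0010-1,00101-
  17 | -10001,01-001
  18 | 010-10  (sole → essential)
  22 | -1-110,-1011-,0-0110,010-10
  29 | -11101,011-01
  30 | -1-110  (sole → essential)
  32 | -00000  (sole → essential)
  35 | 1-0-11  (sole → essential)
  39 | 1--111,1-0-11
  41 | -01001,101-01
  44 | 1-11--  (sole → essential)
  45 | 1-11--,101-01
  46 | 1-11--  (sole → essential)
  47 | 1--111,1-11--
  49 | -10001,110--1
  53 | 11-1-1,110--1
  54 | -1-110,-1011-,11-11-
  55 | -1011-,1--111,1-0-11,11-1-1,11-11-,110--1
  60 | 1-11--  (sole → essential)
  61 | -11101,1-11--,11-1-1
  62 | -1-110,1-11--,11-11-
  63 | 1--111,1-11--,11-1-1,11-11-
Essential prime implicants: -00000, -1-110, 000101, 00101-, 010-10, 1-0-11, 1-11--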